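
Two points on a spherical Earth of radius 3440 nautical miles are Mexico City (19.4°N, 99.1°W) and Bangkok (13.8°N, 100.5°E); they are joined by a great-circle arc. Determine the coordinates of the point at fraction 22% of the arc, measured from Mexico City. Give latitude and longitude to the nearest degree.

≈ 44°N, 121°W

Convert each endpoint to a unit vector on the sphere (x = cos φ cos λ, y = cos φ sin λ, z = sin φ).
The central angle between the endpoints is δ = arccos(p₁·p₂) ≈ 2.471 rad (141.6°).
Interpolate at f = 0.22 with slerp weights a = sin((1−f)δ)/sin δ ≈ 1.508, b = sin(fδ)/sin δ ≈ 0.833.
p = a·p₁ + b·p₂ ≈ (-0.372, -0.610, 0.700); φ = arcsin(p_z) ≈ 44.40°, λ = atan2(p_y, p_x) ≈ -121.42°.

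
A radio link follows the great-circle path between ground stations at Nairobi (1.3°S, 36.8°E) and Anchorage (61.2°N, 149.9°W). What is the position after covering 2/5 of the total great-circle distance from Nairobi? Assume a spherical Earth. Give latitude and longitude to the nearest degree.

≈ (47°N, 41°E)

Write both endpoints as unit vectors p₁, p₂ with components (cos φ cos λ, cos φ sin λ, sin φ).
The central angle between the endpoints is δ = arccos(p₁·p₂) ≈ 2.092 rad (119.9°).
Interpolate at f = 2/5 with slerp weights a = sin((1−f)δ)/sin δ ≈ 1.096, b = sin(fδ)/sin δ ≈ 0.856.
p = a·p₁ + b·p₂ ≈ (0.521, 0.450, 0.726); φ = arcsin(p_z) ≈ 46.52°, λ = atan2(p_y, p_x) ≈ 40.81°.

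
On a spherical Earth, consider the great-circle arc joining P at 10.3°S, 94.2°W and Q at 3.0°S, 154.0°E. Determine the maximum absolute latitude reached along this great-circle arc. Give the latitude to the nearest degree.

≈ 13°S

The great circle lies in the plane with unit normal n̂ = (p₁ × p₂)/|p₁ × p₂|.
Here n̂_z ≈ -0.976; the vertex latitude is φ_max = arccos|n̂_z| ≈ 12.6°.
Check via Clairaut: cos φ_max = |cos φ₁| · sin C = cos(10.3°)·sin(97.2°) ≈ 0.976, again giving ≈ 12.6°.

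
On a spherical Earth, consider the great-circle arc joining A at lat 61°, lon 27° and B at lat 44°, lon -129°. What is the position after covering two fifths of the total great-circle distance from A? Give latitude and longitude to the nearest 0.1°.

The haversine formula gives a central angle δ ≈ 1.278 rad (73.2°) between the endpoints.
Interpolate at f = 2/5 with slerp weights a = sin((1−f)δ)/sin δ ≈ 0.725, b = sin(fδ)/sin δ ≈ 0.511.
p = a·p₁ + b·p₂ ≈ (0.082, -0.126, 0.989); φ = arcsin(p_z) ≈ 81.36°, λ = atan2(p_y, p_x) ≈ -57.06°.

≈ lat 81.4°, lon -57.1°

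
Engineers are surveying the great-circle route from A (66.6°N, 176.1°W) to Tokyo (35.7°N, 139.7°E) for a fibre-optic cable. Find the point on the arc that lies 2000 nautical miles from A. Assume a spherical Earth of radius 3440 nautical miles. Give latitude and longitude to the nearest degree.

≈ (42°N, 144°E)

Convert each endpoint to a unit vector on the sphere (x = cos φ cos λ, y = cos φ sin λ, z = sin φ).
The central angle between the endpoints is δ = arccos(p₁·p₂) ≈ 0.697 rad (39.9°). The total great-circle distance is δ·R ≈ 0.697 × 3440 ≈ 2398 nmi, so the target fraction is f = 2000/2398 ≈ 0.834.
Interpolate at f ≈ 0.834 with slerp weights a = sin((1−f)δ)/sin δ ≈ 0.180, b = sin(fδ)/sin δ ≈ 0.856.
p = a·p₁ + b·p₂ ≈ (-0.601, 0.445, 0.664); φ = arcsin(p_z) ≈ 41.62°, λ = atan2(p_y, p_x) ≈ 143.52°.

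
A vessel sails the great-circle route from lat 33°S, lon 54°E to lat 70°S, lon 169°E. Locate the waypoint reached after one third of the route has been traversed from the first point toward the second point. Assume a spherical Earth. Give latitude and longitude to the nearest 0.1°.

The haversine formula gives a central angle δ ≈ 1.170 rad (67.0°) between the endpoints.
Interpolate at f = 1/3 with slerp weights a = sin((1−f)δ)/sin δ ≈ 0.764, b = sin(fδ)/sin δ ≈ 0.413.
p = a·p₁ + b·p₂ ≈ (0.238, 0.545, -0.804); φ = arcsin(p_z) ≈ -53.50°, λ = atan2(p_y, p_x) ≈ 66.42°.

≈ lat 53.5°S, lon 66.4°E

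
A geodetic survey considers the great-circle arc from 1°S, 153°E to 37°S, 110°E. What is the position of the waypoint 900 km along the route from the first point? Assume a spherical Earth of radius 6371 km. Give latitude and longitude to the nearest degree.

≈ 7°S, 147°E

Convert each endpoint to a unit vector on the sphere (x = cos φ cos λ, y = cos φ sin λ, z = sin φ).
The central angle between the endpoints is δ = arccos(p₁·p₂) ≈ 0.934 rad (53.5°). The total great-circle distance is δ·R ≈ 0.934 × 6371 ≈ 5951 km, so the target fraction is f = 900/5951 ≈ 0.151.
Interpolate at f ≈ 0.151 with slerp weights a = sin((1−f)δ)/sin δ ≈ 0.886, b = sin(fδ)/sin δ ≈ 0.175.
p = a·p₁ + b·p₂ ≈ (-0.837, 0.534, -0.121); φ = arcsin(p_z) ≈ -6.94°, λ = atan2(p_y, p_x) ≈ 147.49°.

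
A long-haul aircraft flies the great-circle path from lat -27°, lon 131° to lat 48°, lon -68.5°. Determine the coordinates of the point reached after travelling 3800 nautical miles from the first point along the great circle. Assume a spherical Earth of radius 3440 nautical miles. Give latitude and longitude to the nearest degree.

Convert each endpoint to a unit vector on the sphere (x = cos φ cos λ, y = cos φ sin λ, z = sin φ).
The central angle between the endpoints is δ = arccos(p₁·p₂) ≈ 2.689 rad (154.1°). The total great-circle distance is δ·R ≈ 2.689 × 3440 ≈ 9251 nmi, so the target fraction is f = 3800/9251 ≈ 0.411.
Interpolate at f ≈ 0.411 with slerp weights a = sin((1−f)δ)/sin δ ≈ 2.287, b = sin(fδ)/sin δ ≈ 2.043.
p = a·p₁ + b·p₂ ≈ (-0.836, 0.266, 0.480); φ = arcsin(p_z) ≈ 28.70°, λ = atan2(p_y, p_x) ≈ 162.35°.

≈ lat 29°, lon 162°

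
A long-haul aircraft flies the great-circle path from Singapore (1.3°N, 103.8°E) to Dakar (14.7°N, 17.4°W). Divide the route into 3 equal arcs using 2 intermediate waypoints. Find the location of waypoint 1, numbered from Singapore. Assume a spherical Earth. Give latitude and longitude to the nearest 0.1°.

Convert each endpoint to a unit vector on the sphere (x = cos φ cos λ, y = cos φ sin λ, z = sin φ).
The central angle between the endpoints is δ = arccos(p₁·p₂) ≈ 2.089 rad (119.7°).
Interpolate at f = 1/3 with slerp weights a = sin((1−f)δ)/sin δ ≈ 1.133, b = sin(fδ)/sin δ ≈ 0.738.
p = a·p₁ + b·p₂ ≈ (0.411, 0.886, 0.213); φ = arcsin(p_z) ≈ 12.30°, λ = atan2(p_y, p_x) ≈ 65.11°.

≈ (12.3°N, 65.1°E)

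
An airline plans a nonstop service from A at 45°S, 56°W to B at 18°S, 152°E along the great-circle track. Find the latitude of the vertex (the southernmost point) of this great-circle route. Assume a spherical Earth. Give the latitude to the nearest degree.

The great circle lies in the plane with unit normal n̂ = (p₁ × p₂)/|p₁ × p₂|.
Here n̂_z ≈ -0.341; the vertex latitude is φ_max = arccos|n̂_z| ≈ 70.1°.
Check via Clairaut: cos φ_max = |cos φ₁| · sin C = cos(45.0°)·sin(151.2°) ≈ 0.341, again giving ≈ 70.1°.

≈ 70°S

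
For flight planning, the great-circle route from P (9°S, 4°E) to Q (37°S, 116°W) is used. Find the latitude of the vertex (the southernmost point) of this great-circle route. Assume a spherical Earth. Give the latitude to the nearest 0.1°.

≈ 44.3°S

The great circle lies in the plane with unit normal n̂ = (p₁ × p₂)/|p₁ × p₂|.
Here n̂_z ≈ -0.716; the vertex latitude is φ_max = arccos|n̂_z| ≈ 44.3°.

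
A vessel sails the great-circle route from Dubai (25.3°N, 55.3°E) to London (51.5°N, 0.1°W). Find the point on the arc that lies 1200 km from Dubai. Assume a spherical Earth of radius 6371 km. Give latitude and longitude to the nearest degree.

Convert each endpoint to a unit vector on the sphere (x = cos φ cos λ, y = cos φ sin λ, z = sin φ).
The central angle between the endpoints is δ = arccos(p₁·p₂) ≈ 0.858 rad (49.2°). The total great-circle distance is δ·R ≈ 0.858 × 6371 ≈ 5466 km, so the target fraction is f = 1200/5466 ≈ 0.220.
Interpolate at f ≈ 0.220 with slerp weights a = sin((1−f)δ)/sin δ ≈ 0.820, b = sin(fδ)/sin δ ≈ 0.248.
p = a·p₁ + b·p₂ ≈ (0.576, 0.610, 0.544); φ = arcsin(p_z) ≈ 32.98°, λ = atan2(p_y, p_x) ≈ 46.60°.

≈ 33°N, 47°E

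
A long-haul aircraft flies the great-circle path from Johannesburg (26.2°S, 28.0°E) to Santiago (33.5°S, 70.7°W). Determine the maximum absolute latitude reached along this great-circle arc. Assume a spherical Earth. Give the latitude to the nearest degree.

≈ 42°S

The great circle lies in the plane with unit normal n̂ = (p₁ × p₂)/|p₁ × p₂|.
Here n̂_z ≈ -0.746; the vertex latitude is φ_max = arccos|n̂_z| ≈ 41.8°.
Check via Clairaut: cos φ_max = |cos φ₁| · sin C = cos(26.2°)·sin(123.8°) ≈ 0.746, again giving ≈ 41.8°.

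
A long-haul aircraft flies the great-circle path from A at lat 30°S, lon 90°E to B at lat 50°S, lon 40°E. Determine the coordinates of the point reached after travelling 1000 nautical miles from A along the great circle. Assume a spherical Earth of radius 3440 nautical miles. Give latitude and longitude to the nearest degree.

Write both endpoints as unit vectors p₁, p₂ with components (cos φ cos λ, cos φ sin λ, sin φ).
The central angle between the endpoints is δ = arccos(p₁·p₂) ≈ 0.736 rad (42.2°). The total great-circle distance is δ·R ≈ 0.736 × 3440 ≈ 2533 nmi, so the target fraction is f = 1000/2533 ≈ 0.395.
Interpolate at f ≈ 0.395 with slerp weights a = sin((1−f)δ)/sin δ ≈ 0.642, b = sin(fδ)/sin δ ≈ 0.427.
p = a·p₁ + b·p₂ ≈ (0.210, 0.732, -0.648); φ = arcsin(p_z) ≈ -40.38°, λ = atan2(p_y, p_x) ≈ 73.99°.

≈ lat 40°S, lon 74°E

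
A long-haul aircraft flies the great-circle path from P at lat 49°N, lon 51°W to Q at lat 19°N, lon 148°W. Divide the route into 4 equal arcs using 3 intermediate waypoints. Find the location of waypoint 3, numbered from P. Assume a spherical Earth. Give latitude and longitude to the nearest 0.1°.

The haversine formula gives a central angle δ ≈ 1.400 rad (80.2°) between the endpoints.
Interpolate at f = 3/4 with slerp weights a = sin((1−f)δ)/sin δ ≈ 0.348, b = sin(fδ)/sin δ ≈ 0.880.
p = a·p₁ + b·p₂ ≈ (-0.562, -0.618, 0.549); φ = arcsin(p_z) ≈ 33.31°, λ = atan2(p_y, p_x) ≈ -132.27°.

≈ lat 33.3°N, lon 132.3°W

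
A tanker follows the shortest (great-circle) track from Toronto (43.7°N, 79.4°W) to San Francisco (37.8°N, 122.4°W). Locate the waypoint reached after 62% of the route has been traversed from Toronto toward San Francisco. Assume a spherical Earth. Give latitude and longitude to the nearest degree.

≈ 42°N, 107°W

Write both endpoints as unit vectors p₁, p₂ with components (cos φ cos λ, cos φ sin λ, sin φ).
The central angle between the endpoints is δ = arccos(p₁·p₂) ≈ 0.571 rad (32.7°).
Interpolate at f = 0.62 with slerp weights a = sin((1−f)δ)/sin δ ≈ 0.398, b = sin(fδ)/sin δ ≈ 0.641.
p = a·p₁ + b·p₂ ≈ (-0.219, -0.711, 0.668); φ = arcsin(p_z) ≈ 41.94°, λ = atan2(p_y, p_x) ≈ -107.09°.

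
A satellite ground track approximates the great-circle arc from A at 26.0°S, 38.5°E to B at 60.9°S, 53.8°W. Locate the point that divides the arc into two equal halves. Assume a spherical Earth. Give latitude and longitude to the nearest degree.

≈ 53°S, 10°E

Convert each endpoint to a unit vector on the sphere (x = cos φ cos λ, y = cos φ sin λ, z = sin φ).
The central angle between the endpoints is δ = arccos(p₁·p₂) ≈ 1.197 rad (68.6°).
Interpolate at f = 1/2 with slerp weights a = sin((1−f)δ)/sin δ ≈ 0.605, b = sin(fδ)/sin δ ≈ 0.605.
p = a·p₁ + b·p₂ ≈ (0.599, 0.101, -0.794); φ = arcsin(p_z) ≈ -52.56°, λ = atan2(p_y, p_x) ≈ 9.57°.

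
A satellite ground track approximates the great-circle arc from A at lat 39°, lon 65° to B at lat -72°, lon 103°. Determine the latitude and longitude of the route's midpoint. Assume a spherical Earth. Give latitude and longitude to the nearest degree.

Convert each endpoint to a unit vector on the sphere (x = cos φ cos λ, y = cos φ sin λ, z = sin φ).
The central angle between the endpoints is δ = arccos(p₁·p₂) ≈ 1.992 rad (114.2°).
Interpolate at f = 1/2 with slerp weights a = sin((1−f)δ)/sin δ ≈ 0.920, b = sin(fδ)/sin δ ≈ 0.920.
p = a·p₁ + b·p₂ ≈ (0.238, 0.925, -0.296); φ = arcsin(p_z) ≈ -17.22°, λ = atan2(p_y, p_x) ≈ 75.56°.

≈ lat -17°, lon 76°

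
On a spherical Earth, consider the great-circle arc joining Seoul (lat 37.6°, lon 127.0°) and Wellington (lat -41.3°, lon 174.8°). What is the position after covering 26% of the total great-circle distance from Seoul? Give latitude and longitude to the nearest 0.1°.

Convert each endpoint to a unit vector on the sphere (x = cos φ cos λ, y = cos φ sin λ, z = sin φ).
The central angle between the endpoints is δ = arccos(p₁·p₂) ≈ 1.574 rad (90.2°).
Interpolate at f = 0.26 with slerp weights a = sin((1−f)δ)/sin δ ≈ 0.919, b = sin(fδ)/sin δ ≈ 0.398.
p = a·p₁ + b·p₂ ≈ (-0.736, 0.608, 0.298); φ = arcsin(p_z) ≈ 17.33°, λ = atan2(p_y, p_x) ≈ 140.41°.

≈ lat 17.3°, lon 140.4°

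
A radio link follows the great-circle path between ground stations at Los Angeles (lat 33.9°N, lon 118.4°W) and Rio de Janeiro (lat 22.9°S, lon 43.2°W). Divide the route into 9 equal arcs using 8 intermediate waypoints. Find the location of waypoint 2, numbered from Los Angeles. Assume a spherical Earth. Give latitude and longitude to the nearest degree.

≈ lat 23°N, lon 99°W

Write both endpoints as unit vectors p₁, p₂ with components (cos φ cos λ, cos φ sin λ, sin φ).
The central angle between the endpoints is δ = arccos(p₁·p₂) ≈ 1.593 rad (91.2°).
Interpolate at f = 2/9 with slerp weights a = sin((1−f)δ)/sin δ ≈ 0.946, b = sin(fδ)/sin δ ≈ 0.347.
p = a·p₁ + b·p₂ ≈ (-0.141, -0.909, 0.392); φ = arcsin(p_z) ≈ 23.11°, λ = atan2(p_y, p_x) ≈ -98.79°.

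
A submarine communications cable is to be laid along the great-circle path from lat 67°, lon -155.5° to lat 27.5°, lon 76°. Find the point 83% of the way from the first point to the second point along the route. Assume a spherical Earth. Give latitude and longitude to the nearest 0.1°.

≈ lat 40.0°, lon 81.4°

The haversine formula gives a central angle δ ≈ 1.360 rad (77.9°) between the endpoints.
Interpolate at f = 0.83 with slerp weights a = sin((1−f)δ)/sin δ ≈ 0.234, b = sin(fδ)/sin δ ≈ 0.924.
p = a·p₁ + b·p₂ ≈ (0.115, 0.758, 0.643); φ = arcsin(p_z) ≈ 39.98°, λ = atan2(p_y, p_x) ≈ 81.37°.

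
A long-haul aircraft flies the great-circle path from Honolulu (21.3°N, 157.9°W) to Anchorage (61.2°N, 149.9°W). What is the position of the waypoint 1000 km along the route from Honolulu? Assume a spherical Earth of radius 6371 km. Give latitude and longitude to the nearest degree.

≈ 30°N, 157°W

Convert each endpoint to a unit vector on the sphere (x = cos φ cos λ, y = cos φ sin λ, z = sin φ).
The central angle between the endpoints is δ = arccos(p₁·p₂) ≈ 0.703 rad (40.3°). The total great-circle distance is δ·R ≈ 0.703 × 6371 ≈ 4480 km, so the target fraction is f = 1000/4480 ≈ 0.223.
Interpolate at f ≈ 0.223 with slerp weights a = sin((1−f)δ)/sin δ ≈ 0.803, b = sin(fδ)/sin δ ≈ 0.242.
p = a·p₁ + b·p₂ ≈ (-0.794, -0.340, 0.504); φ = arcsin(p_z) ≈ 30.24°, λ = atan2(p_y, p_x) ≈ -156.83°.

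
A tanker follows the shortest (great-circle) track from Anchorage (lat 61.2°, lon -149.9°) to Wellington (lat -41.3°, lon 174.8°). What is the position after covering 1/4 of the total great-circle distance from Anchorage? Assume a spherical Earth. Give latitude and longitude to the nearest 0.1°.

≈ lat 36.2°, lon -164.5°

From cos δ = sin φ₁ sin φ₂ + cos φ₁ cos φ₂ cos Δλ, the central angle is δ ≈ 1.858 rad (106.4°).
Interpolate at f = 1/4 with slerp weights a = sin((1−f)δ)/sin δ ≈ 1.026, b = sin(fδ)/sin δ ≈ 0.467.
p = a·p₁ + b·p₂ ≈ (-0.777, -0.216, 0.591); φ = arcsin(p_z) ≈ 36.23°, λ = atan2(p_y, p_x) ≈ -164.46°.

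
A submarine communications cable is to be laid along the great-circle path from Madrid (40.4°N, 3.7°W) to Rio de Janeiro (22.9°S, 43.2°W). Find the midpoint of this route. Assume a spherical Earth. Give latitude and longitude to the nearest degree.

≈ 9°N, 25°W

Convert each endpoint to a unit vector on the sphere (x = cos φ cos λ, y = cos φ sin λ, z = sin φ).
The central angle between the endpoints is δ = arccos(p₁·p₂) ≈ 1.277 rad (73.2°).
Interpolate at f = 1/2 with slerp weights a = sin((1−f)δ)/sin δ ≈ 0.623, b = sin(fδ)/sin δ ≈ 0.623.
p = a·p₁ + b·p₂ ≈ (0.891, -0.423, 0.161); φ = arcsin(p_z) ≈ 9.28°, λ = atan2(p_y, p_x) ≈ -25.40°.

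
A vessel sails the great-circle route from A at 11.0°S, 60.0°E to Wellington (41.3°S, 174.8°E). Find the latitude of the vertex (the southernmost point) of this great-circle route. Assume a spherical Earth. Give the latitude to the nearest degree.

≈ 47°S

The great circle lies in the plane with unit normal n̂ = (p₁ × p₂)/|p₁ × p₂|.
Here n̂_z ≈ +0.681; the vertex latitude is φ_max = arccos|n̂_z| ≈ 47.1°.
Check via Clairaut: cos φ_max = |cos φ₁| · sin C = cos(11.0°)·sin(136.1°) ≈ 0.681, again giving ≈ 47.1°.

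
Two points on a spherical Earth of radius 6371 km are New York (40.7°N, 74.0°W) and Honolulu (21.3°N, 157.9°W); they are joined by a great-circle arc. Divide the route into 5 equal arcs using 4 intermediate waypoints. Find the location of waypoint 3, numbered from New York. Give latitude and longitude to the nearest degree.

≈ 36°N, 130°W

Write both endpoints as unit vectors p₁, p₂ with components (cos φ cos λ, cos φ sin λ, sin φ).
The central angle between the endpoints is δ = arccos(p₁·p₂) ≈ 1.254 rad (71.8°).
Interpolate at f = 3/5 with slerp weights a = sin((1−f)δ)/sin δ ≈ 0.506, b = sin(fδ)/sin δ ≈ 0.719.
p = a·p₁ + b·p₂ ≈ (-0.515, -0.621, 0.591); φ = arcsin(p_z) ≈ 36.24°, λ = atan2(p_y, p_x) ≈ -129.68°.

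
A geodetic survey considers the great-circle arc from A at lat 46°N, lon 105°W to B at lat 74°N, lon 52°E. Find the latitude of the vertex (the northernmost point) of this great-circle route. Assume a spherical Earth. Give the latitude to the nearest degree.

The great circle lies in the plane with unit normal n̂ = (p₁ × p₂)/|p₁ × p₂|.
Here n̂_z ≈ +0.087; the vertex latitude is φ_max = arccos|n̂_z| ≈ 85.0°.

≈ 85°N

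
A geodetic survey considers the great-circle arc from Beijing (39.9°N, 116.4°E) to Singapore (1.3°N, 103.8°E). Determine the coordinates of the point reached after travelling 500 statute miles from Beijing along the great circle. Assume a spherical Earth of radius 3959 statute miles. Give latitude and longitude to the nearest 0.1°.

≈ (33.1°N, 113.5°E)

The haversine formula gives a central angle δ ≈ 0.703 rad (40.3°) between the endpoints. The total great-circle distance is δ·R ≈ 0.703 × 3959 ≈ 2782 mi, so the target fraction is f = 500/2782 ≈ 0.180.
Interpolate at f ≈ 0.180 with slerp weights a = sin((1−f)δ)/sin δ ≈ 0.843, b = sin(fδ)/sin δ ≈ 0.195.
p = a·p₁ + b·p₂ ≈ (-0.334, 0.769, 0.545); φ = arcsin(p_z) ≈ 33.05°, λ = atan2(p_y, p_x) ≈ 113.49°.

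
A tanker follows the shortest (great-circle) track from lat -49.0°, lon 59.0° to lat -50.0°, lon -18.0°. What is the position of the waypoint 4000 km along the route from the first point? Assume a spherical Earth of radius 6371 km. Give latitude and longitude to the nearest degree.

Write both endpoints as unit vectors p₁, p₂ with components (cos φ cos λ, cos φ sin λ, sin φ).
The central angle between the endpoints is δ = arccos(p₁·p₂) ≈ 0.833 rad (47.7°). The total great-circle distance is δ·R ≈ 0.833 × 6371 ≈ 5304 km, so the target fraction is f = 4000/5304 ≈ 0.754.
Interpolate at f ≈ 0.754 with slerp weights a = sin((1−f)δ)/sin δ ≈ 0.275, b = sin(fδ)/sin δ ≈ 0.794.
p = a·p₁ + b·p₂ ≈ (0.578, -0.003, -0.816); φ = arcsin(p_z) ≈ -54.66°, λ = atan2(p_y, p_x) ≈ -0.32°.

≈ lat -55°, lon 0°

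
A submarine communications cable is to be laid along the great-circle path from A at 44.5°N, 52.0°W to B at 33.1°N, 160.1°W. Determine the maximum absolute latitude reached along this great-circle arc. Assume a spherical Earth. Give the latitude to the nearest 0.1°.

The great circle lies in the plane with unit normal n̂ = (p₁ × p₂)/|p₁ × p₂|.
Here n̂_z ≈ -0.579; the vertex latitude is φ_max = arccos|n̂_z| ≈ 54.6°.

≈ 54.6°N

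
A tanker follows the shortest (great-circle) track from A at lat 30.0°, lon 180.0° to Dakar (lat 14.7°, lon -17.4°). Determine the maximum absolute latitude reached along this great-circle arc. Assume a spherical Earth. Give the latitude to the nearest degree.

The great circle lies in the plane with unit normal n̂ = (p₁ × p₂)/|p₁ × p₂|.
Here n̂_z ≈ +0.338; the vertex latitude is φ_max = arccos|n̂_z| ≈ 70.2°.
Check via Clairaut: cos φ_max = |cos φ₁| · sin C = cos(30.0°)·sin(23.0°) ≈ 0.338, again giving ≈ 70.2°.

≈ 70°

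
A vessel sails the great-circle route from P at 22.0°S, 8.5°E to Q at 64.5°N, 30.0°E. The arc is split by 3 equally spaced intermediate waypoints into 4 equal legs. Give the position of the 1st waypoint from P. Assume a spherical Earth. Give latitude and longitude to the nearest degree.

≈ 0°N, 12°E

Write both endpoints as unit vectors p₁, p₂ with components (cos φ cos λ, cos φ sin λ, sin φ).
The central angle between the endpoints is δ = arccos(p₁·p₂) ≈ 1.538 rad (88.1°).
Interpolate at f = 1/4 with slerp weights a = sin((1−f)δ)/sin δ ≈ 0.915, b = sin(fδ)/sin δ ≈ 0.375.
p = a·p₁ + b·p₂ ≈ (0.979, 0.206, -0.004); φ = arcsin(p_z) ≈ -0.23°, λ = atan2(p_y, p_x) ≈ 11.89°.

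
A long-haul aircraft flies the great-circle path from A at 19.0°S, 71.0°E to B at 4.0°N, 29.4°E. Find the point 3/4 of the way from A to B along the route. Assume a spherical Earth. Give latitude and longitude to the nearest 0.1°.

≈ 2.0°S, 39.5°E

The haversine formula gives a central angle δ ≈ 0.819 rad (47.0°) between the endpoints.
Interpolate at f = 3/4 with slerp weights a = sin((1−f)δ)/sin δ ≈ 0.278, b = sin(fδ)/sin δ ≈ 0.789.
p = a·p₁ + b·p₂ ≈ (0.771, 0.635, -0.036); φ = arcsin(p_z) ≈ -2.04°, λ = atan2(p_y, p_x) ≈ 39.47°.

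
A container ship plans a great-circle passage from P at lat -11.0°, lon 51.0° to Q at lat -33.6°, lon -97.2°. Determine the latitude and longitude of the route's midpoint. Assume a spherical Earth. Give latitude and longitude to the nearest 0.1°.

The haversine formula gives a central angle δ ≈ 2.201 rad (126.1°) between the endpoints.
Interpolate at f = 1/2 with slerp weights a = sin((1−f)δ)/sin δ ≈ 1.103, b = sin(fδ)/sin δ ≈ 1.103.
p = a·p₁ + b·p₂ ≈ (0.566, -0.070, -0.821); φ = arcsin(p_z) ≈ -55.20°, λ = atan2(p_y, p_x) ≈ -7.05°.

≈ lat -55.2°, lon -7.0°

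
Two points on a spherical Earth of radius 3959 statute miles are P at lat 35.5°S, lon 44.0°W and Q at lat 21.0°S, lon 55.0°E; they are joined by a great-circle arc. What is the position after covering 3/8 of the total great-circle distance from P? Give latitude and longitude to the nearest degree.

Convert each endpoint to a unit vector on the sphere (x = cos φ cos λ, y = cos φ sin λ, z = sin φ).
The central angle between the endpoints is δ = arccos(p₁·p₂) ≈ 1.481 rad (84.9°).
Interpolate at f = 3/8 with slerp weights a = sin((1−f)δ)/sin δ ≈ 0.802, b = sin(fδ)/sin δ ≈ 0.530.
p = a·p₁ + b·p₂ ≈ (0.753, -0.049, -0.656); φ = arcsin(p_z) ≈ -40.97°, λ = atan2(p_y, p_x) ≈ -3.71°.

≈ lat 41°S, lon 4°W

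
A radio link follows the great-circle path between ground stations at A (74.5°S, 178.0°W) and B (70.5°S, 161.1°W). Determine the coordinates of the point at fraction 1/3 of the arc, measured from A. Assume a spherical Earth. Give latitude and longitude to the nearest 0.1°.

Write both endpoints as unit vectors p₁, p₂ with components (cos φ cos λ, cos φ sin λ, sin φ).
The central angle between the endpoints is δ = arccos(p₁·p₂) ≈ 0.112 rad (6.4°).
Interpolate at f = 1/3 with slerp weights a = sin((1−f)δ)/sin δ ≈ 0.667, b = sin(fδ)/sin δ ≈ 0.334.
p = a·p₁ + b·p₂ ≈ (-0.284, -0.042, -0.958); φ = arcsin(p_z) ≈ -73.33°, λ = atan2(p_y, p_x) ≈ -171.51°.

≈ (73.3°S, 171.5°W)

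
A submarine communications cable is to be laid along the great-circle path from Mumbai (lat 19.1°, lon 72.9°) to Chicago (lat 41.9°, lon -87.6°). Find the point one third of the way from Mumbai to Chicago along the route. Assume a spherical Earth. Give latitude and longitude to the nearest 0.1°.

≈ lat 55.5°, lon 55.0°

Write both endpoints as unit vectors p₁, p₂ with components (cos φ cos λ, cos φ sin λ, sin φ).
The central angle between the endpoints is δ = arccos(p₁·p₂) ≈ 2.031 rad (116.4°).
Interpolate at f = 1/3 with slerp weights a = sin((1−f)δ)/sin δ ≈ 1.090, b = sin(fδ)/sin δ ≈ 0.699.
p = a·p₁ + b·p₂ ≈ (0.325, 0.465, 0.824); φ = arcsin(p_z) ≈ 55.47°, λ = atan2(p_y, p_x) ≈ 55.05°.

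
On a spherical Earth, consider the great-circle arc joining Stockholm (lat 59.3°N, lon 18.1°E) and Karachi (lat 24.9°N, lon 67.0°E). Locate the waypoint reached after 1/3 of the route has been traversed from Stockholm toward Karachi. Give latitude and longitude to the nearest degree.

Write both endpoints as unit vectors p₁, p₂ with components (cos φ cos λ, cos φ sin λ, sin φ).
The central angle between the endpoints is δ = arccos(p₁·p₂) ≈ 0.841 rad (48.2°).
Interpolate at f = 1/3 with slerp weights a = sin((1−f)δ)/sin δ ≈ 0.714, b = sin(fδ)/sin δ ≈ 0.371.
p = a·p₁ + b·p₂ ≈ (0.478, 0.423, 0.770); φ = arcsin(p_z) ≈ 50.34°, λ = atan2(p_y, p_x) ≈ 41.53°.

≈ lat 50°N, lon 42°E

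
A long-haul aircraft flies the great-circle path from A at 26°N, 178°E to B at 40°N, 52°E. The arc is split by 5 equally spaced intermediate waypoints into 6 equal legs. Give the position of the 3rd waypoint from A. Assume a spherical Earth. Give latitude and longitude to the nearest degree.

From cos δ = sin φ₁ sin φ₂ + cos φ₁ cos φ₂ cos Δλ, the central angle is δ ≈ 1.694 rad (97.1°).
Interpolate at f = 3/6 with slerp weights a = sin((1−f)δ)/sin δ ≈ 0.755, b = sin(fδ)/sin δ ≈ 0.755.
p = a·p₁ + b·p₂ ≈ (-0.322, 0.479, 0.816); φ = arcsin(p_z) ≈ 54.72°, λ = atan2(p_y, p_x) ≈ 123.89°.

≈ 55°N, 124°E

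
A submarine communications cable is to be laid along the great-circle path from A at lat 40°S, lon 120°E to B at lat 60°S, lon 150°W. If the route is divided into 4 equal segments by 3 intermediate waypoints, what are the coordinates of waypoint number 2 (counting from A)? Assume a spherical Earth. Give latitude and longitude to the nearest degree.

≈ lat 59°S, lon 153°E

The haversine formula gives a central angle δ ≈ 0.980 rad (56.2°) between the endpoints.
Interpolate at f = 2/4 with slerp weights a = sin((1−f)δ)/sin δ ≈ 0.567, b = sin(fδ)/sin δ ≈ 0.567.
p = a·p₁ + b·p₂ ≈ (-0.462, 0.234, -0.855); φ = arcsin(p_z) ≈ -58.77°, λ = atan2(p_y, p_x) ≈ 153.13°.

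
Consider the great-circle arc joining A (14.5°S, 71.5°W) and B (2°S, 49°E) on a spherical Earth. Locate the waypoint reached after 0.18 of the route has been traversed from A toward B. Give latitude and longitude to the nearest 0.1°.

≈ (17.3°S, 49.4°W)

Write both endpoints as unit vectors p₁, p₂ with components (cos φ cos λ, cos φ sin λ, sin φ).
The central angle between the endpoints is δ = arccos(p₁·p₂) ≈ 2.074 rad (118.8°).
Interpolate at f = 0.18 with slerp weights a = sin((1−f)δ)/sin δ ≈ 1.132, b = sin(fδ)/sin δ ≈ 0.416.
p = a·p₁ + b·p₂ ≈ (0.621, -0.725, -0.298); φ = arcsin(p_z) ≈ -17.33°, λ = atan2(p_y, p_x) ≈ -49.44°.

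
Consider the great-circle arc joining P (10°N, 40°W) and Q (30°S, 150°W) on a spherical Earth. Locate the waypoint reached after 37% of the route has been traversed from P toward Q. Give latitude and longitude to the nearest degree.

≈ (10°S, 76°W)

Convert each endpoint to a unit vector on the sphere (x = cos φ cos λ, y = cos φ sin λ, z = sin φ).
The central angle between the endpoints is δ = arccos(p₁·p₂) ≈ 1.959 rad (112.2°).
Interpolate at f = 0.37 with slerp weights a = sin((1−f)δ)/sin δ ≈ 1.020, b = sin(fδ)/sin δ ≈ 0.716.
p = a·p₁ + b·p₂ ≈ (0.232, -0.956, -0.181); φ = arcsin(p_z) ≈ -10.43°, λ = atan2(p_y, p_x) ≈ -76.35°.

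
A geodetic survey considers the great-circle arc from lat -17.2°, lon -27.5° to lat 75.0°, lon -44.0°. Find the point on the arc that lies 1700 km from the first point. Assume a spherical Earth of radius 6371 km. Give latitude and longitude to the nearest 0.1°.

Convert each endpoint to a unit vector on the sphere (x = cos φ cos λ, y = cos φ sin λ, z = sin φ).
The central angle between the endpoints is δ = arccos(p₁·p₂) ≈ 1.619 rad (92.8°). The total great-circle distance is δ·R ≈ 1.619 × 6371 ≈ 10317 km, so the target fraction is f = 1700/10317 ≈ 0.165.
Interpolate at f ≈ 0.165 with slerp weights a = sin((1−f)δ)/sin δ ≈ 0.977, b = sin(fδ)/sin δ ≈ 0.264.
p = a·p₁ + b·p₂ ≈ (0.877, -0.479, -0.034); φ = arcsin(p_z) ≈ -1.95°, λ = atan2(p_y, p_x) ≈ -28.61°.

≈ lat -2.0°, lon -28.6°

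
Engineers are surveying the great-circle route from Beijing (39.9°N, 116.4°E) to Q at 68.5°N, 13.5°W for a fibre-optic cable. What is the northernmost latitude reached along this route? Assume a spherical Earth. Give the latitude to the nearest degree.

The great circle lies in the plane with unit normal n̂ = (p₁ × p₂)/|p₁ × p₂|.
Here n̂_z ≈ -0.237; the vertex latitude is φ_max = arccos|n̂_z| ≈ 76.3°.

≈ 76°N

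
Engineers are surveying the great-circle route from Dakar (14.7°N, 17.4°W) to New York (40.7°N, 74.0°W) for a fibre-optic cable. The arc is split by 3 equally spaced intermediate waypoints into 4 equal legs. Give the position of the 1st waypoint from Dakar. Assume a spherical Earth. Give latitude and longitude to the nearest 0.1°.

≈ 23.2°N, 28.9°W

Convert each endpoint to a unit vector on the sphere (x = cos φ cos λ, y = cos φ sin λ, z = sin φ).
The central angle between the endpoints is δ = arccos(p₁·p₂) ≈ 0.965 rad (55.3°).
Interpolate at f = 1/4 with slerp weights a = sin((1−f)δ)/sin δ ≈ 0.806, b = sin(fδ)/sin δ ≈ 0.291.
p = a·p₁ + b·p₂ ≈ (0.804, -0.445, 0.394); φ = arcsin(p_z) ≈ 23.20°, λ = atan2(p_y, p_x) ≈ -28.95°.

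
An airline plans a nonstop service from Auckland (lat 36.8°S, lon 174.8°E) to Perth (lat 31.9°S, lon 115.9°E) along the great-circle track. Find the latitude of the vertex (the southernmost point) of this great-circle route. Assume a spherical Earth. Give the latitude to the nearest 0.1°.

≈ 38.6°S

The great circle lies in the plane with unit normal n̂ = (p₁ × p₂)/|p₁ × p₂|.
Here n̂_z ≈ -0.782; the vertex latitude is φ_max = arccos|n̂_z| ≈ 38.6°.
Check via Clairaut: cos φ_max = |cos φ₁| · sin C = cos(36.8°)·sin(102.4°) ≈ 0.782, again giving ≈ 38.6°.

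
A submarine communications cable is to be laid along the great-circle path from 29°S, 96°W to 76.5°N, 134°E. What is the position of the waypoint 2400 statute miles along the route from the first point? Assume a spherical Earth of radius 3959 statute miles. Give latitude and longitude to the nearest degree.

Write both endpoints as unit vectors p₁, p₂ with components (cos φ cos λ, cos φ sin λ, sin φ).
The central angle between the endpoints is δ = arccos(p₁·p₂) ≈ 2.218 rad (127.1°). The total great-circle distance is δ·R ≈ 2.218 × 3959 ≈ 8780 mi, so the target fraction is f = 2400/8780 ≈ 0.273.
Interpolate at f ≈ 0.273 with slerp weights a = sin((1−f)δ)/sin δ ≈ 1.252, b = sin(fδ)/sin δ ≈ 0.714.
p = a·p₁ + b·p₂ ≈ (-0.230, -0.969, 0.087); φ = arcsin(p_z) ≈ 5.00°, λ = atan2(p_y, p_x) ≈ -103.36°.

≈ 5°N, 103°W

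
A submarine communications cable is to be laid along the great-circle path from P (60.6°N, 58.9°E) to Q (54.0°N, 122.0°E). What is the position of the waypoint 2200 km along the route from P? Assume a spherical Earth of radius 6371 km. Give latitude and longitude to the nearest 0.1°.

Convert each endpoint to a unit vector on the sphere (x = cos φ cos λ, y = cos φ sin λ, z = sin φ).
The central angle between the endpoints is δ = arccos(p₁·p₂) ≈ 0.582 rad (33.3°). The total great-circle distance is δ·R ≈ 0.582 × 6371 ≈ 3708 km, so the target fraction is f = 2200/3708 ≈ 0.593.
Interpolate at f ≈ 0.593 with slerp weights a = sin((1−f)δ)/sin δ ≈ 0.427, b = sin(fδ)/sin δ ≈ 0.616.
p = a·p₁ + b·p₂ ≈ (-0.084, 0.486, 0.870); φ = arcsin(p_z) ≈ 60.44°, λ = atan2(p_y, p_x) ≈ 99.76°.

≈ (60.4°N, 99.8°E)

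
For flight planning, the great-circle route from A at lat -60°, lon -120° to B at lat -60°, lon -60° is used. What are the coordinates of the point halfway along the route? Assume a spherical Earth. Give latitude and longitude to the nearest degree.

≈ lat -63°, lon -90°

From cos δ = sin φ₁ sin φ₂ + cos φ₁ cos φ₂ cos Δλ, the central angle is δ ≈ 0.505 rad (29.0°).
Interpolate at f = 1/2 with slerp weights a = sin((1−f)δ)/sin δ ≈ 0.516, b = sin(fδ)/sin δ ≈ 0.516.
p = a·p₁ + b·p₂ ≈ (0.000, -0.447, -0.894); φ = arcsin(p_z) ≈ -63.43°, λ = atan2(p_y, p_x) ≈ -90.00°.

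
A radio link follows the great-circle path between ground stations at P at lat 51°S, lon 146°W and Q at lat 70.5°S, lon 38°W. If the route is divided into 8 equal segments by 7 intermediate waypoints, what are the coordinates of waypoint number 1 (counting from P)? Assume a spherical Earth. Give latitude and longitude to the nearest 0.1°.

≈ lat 56.4°S, lon 141.4°W

Write both endpoints as unit vectors p₁, p₂ with components (cos φ cos λ, cos φ sin λ, sin φ).
The central angle between the endpoints is δ = arccos(p₁·p₂) ≈ 0.840 rad (48.1°).
Interpolate at f = 1/8 with slerp weights a = sin((1−f)δ)/sin δ ≈ 0.901, b = sin(fδ)/sin δ ≈ 0.141.
p = a·p₁ + b·p₂ ≈ (-0.433, -0.346, -0.833); φ = arcsin(p_z) ≈ -56.36°, λ = atan2(p_y, p_x) ≈ -141.37°.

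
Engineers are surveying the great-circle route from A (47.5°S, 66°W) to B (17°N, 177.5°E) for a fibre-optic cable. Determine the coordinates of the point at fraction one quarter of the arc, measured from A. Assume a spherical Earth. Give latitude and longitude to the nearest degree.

≈ (43°S, 109°W)

Write both endpoints as unit vectors p₁, p₂ with components (cos φ cos λ, cos φ sin λ, sin φ).
The central angle between the endpoints is δ = arccos(p₁·p₂) ≈ 2.099 rad (120.3°).
Interpolate at f = 1/4 with slerp weights a = sin((1−f)δ)/sin δ ≈ 1.158, b = sin(fδ)/sin δ ≈ 0.580.
p = a·p₁ + b·p₂ ≈ (-0.236, -0.690, -0.684); φ = arcsin(p_z) ≈ -43.15°, λ = atan2(p_y, p_x) ≈ -108.87°.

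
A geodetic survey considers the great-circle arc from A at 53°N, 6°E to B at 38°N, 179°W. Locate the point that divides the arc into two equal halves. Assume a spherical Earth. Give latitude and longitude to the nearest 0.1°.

Write both endpoints as unit vectors p₁, p₂ with components (cos φ cos λ, cos φ sin λ, sin φ).
The central angle between the endpoints is δ = arccos(p₁·p₂) ≈ 1.552 rad (88.9°).
Interpolate at f = 1/2 with slerp weights a = sin((1−f)δ)/sin δ ≈ 0.700, b = sin(fδ)/sin δ ≈ 0.700.
p = a·p₁ + b·p₂ ≈ (-0.133, 0.034, 0.991); φ = arcsin(p_z) ≈ 82.12°, λ = atan2(p_y, p_x) ≈ 165.45°.

≈ 82.1°N, 165.4°E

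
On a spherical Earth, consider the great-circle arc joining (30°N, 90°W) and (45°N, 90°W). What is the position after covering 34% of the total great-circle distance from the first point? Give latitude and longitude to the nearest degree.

Write both endpoints as unit vectors p₁, p₂ with components (cos φ cos λ, cos φ sin λ, sin φ).
The central angle between the endpoints is δ = arccos(p₁·p₂) ≈ 0.262 rad (15.0°).
Interpolate at f = 0.34 with slerp weights a = sin((1−f)δ)/sin δ ≈ 0.664, b = sin(fδ)/sin δ ≈ 0.343.
p = a·p₁ + b·p₂ ≈ (0.000, -0.818, 0.575); φ = arcsin(p_z) ≈ 35.10°, λ = atan2(p_y, p_x) ≈ -90.00°.

≈ (35°N, 90°W)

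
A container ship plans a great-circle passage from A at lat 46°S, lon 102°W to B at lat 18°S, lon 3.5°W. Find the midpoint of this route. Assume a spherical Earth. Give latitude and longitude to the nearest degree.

≈ lat 43°S, lon 43°W

Write both endpoints as unit vectors p₁, p₂ with components (cos φ cos λ, cos φ sin λ, sin φ).
The central angle between the endpoints is δ = arccos(p₁·p₂) ≈ 1.446 rad (82.8°).
Interpolate at f = 1/2 with slerp weights a = sin((1−f)δ)/sin δ ≈ 0.667, b = sin(fδ)/sin δ ≈ 0.667.
p = a·p₁ + b·p₂ ≈ (0.537, -0.492, -0.686); φ = arcsin(p_z) ≈ -43.29°, λ = atan2(p_y, p_x) ≈ -42.50°.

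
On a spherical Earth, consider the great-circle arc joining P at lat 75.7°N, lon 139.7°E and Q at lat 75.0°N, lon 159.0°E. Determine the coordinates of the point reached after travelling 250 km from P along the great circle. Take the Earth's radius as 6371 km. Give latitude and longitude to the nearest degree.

≈ lat 76°N, lon 149°E

From cos δ = sin φ₁ sin φ₂ + cos φ₁ cos φ₂ cos Δλ, the central angle is δ ≈ 0.086 rad (4.9°). The total great-circle distance is δ·R ≈ 0.086 × 6371 ≈ 546 km, so the target fraction is f = 250/546 ≈ 0.458.
Interpolate at f ≈ 0.458 with slerp weights a = sin((1−f)δ)/sin δ ≈ 0.542, b = sin(fδ)/sin δ ≈ 0.458.
p = a·p₁ + b·p₂ ≈ (-0.213, 0.129, 0.968); φ = arcsin(p_z) ≈ 75.58°, λ = atan2(p_y, p_x) ≈ 148.76°.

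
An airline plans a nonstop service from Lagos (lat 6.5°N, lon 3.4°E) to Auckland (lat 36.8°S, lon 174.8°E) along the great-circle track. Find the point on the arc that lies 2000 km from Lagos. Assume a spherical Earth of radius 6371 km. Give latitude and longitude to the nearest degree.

The haversine formula gives a central angle δ ≈ 2.595 rad (148.7°) between the endpoints. The total great-circle distance is δ·R ≈ 2.595 × 6371 ≈ 16535 km, so the target fraction is f = 2000/16535 ≈ 0.121.
Interpolate at f ≈ 0.121 with slerp weights a = sin((1−f)δ)/sin δ ≈ 1.459, b = sin(fδ)/sin δ ≈ 0.594.
p = a·p₁ + b·p₂ ≈ (0.973, 0.129, -0.191); φ = arcsin(p_z) ≈ -11.00°, λ = atan2(p_y, p_x) ≈ 7.56°.

≈ lat 11°S, lon 8°E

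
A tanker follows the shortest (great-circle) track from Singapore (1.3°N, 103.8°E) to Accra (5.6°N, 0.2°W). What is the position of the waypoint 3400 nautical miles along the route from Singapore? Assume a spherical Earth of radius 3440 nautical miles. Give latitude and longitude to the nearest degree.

≈ 6°N, 47°E

The haversine formula gives a central angle δ ≈ 1.812 rad (103.8°) between the endpoints. The total great-circle distance is δ·R ≈ 1.812 × 3440 ≈ 6232 nmi, so the target fraction is f = 3400/6232 ≈ 0.546.
Interpolate at f ≈ 0.546 with slerp weights a = sin((1−f)δ)/sin δ ≈ 0.755, b = sin(fδ)/sin δ ≈ 0.860.
p = a·p₁ + b·p₂ ≈ (0.676, 0.730, 0.101); φ = arcsin(p_z) ≈ 5.80°, λ = atan2(p_y, p_x) ≈ 47.22°.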